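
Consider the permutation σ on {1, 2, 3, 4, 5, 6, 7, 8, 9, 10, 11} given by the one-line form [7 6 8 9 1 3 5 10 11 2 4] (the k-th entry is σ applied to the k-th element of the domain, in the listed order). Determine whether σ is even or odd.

even

In disjoint-cycle form the cycle lengths are 5, 3, 3.
A cycle is odd iff its length is even; σ has 0 even-length cycles, so sgn(σ) = (−1)^0 and σ is even.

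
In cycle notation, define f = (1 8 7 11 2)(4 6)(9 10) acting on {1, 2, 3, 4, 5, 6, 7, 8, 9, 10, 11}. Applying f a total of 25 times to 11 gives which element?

11

11 lies in the 5-cycle (1 8 7 11 2).
Powers repeat with period 5 on this cycle, and 25 mod 5 = 0, so f^25(11) = f^0(11).
So f^25(11) = 11.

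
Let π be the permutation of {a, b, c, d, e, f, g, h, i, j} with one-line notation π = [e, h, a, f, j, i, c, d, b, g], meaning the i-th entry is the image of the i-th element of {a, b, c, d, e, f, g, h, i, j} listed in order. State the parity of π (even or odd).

even

In disjoint-cycle form the cycle lengths are 5, 5.
A cycle of length ℓ contributes ℓ−1 transpositions, so π is a product of 4 + 4 = 8 transpositions — even.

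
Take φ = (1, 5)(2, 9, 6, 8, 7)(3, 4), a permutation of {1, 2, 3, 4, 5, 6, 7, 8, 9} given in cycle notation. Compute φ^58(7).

6

7 lies in the 5-cycle (2, 9, 6, 8, 7).
Since the cycle has length 5, φ^58 acts on it the same as φ^3 (58 mod 5 = 3).
Stepping 3 places around the cycle: 7 → 2 → 9 → 6.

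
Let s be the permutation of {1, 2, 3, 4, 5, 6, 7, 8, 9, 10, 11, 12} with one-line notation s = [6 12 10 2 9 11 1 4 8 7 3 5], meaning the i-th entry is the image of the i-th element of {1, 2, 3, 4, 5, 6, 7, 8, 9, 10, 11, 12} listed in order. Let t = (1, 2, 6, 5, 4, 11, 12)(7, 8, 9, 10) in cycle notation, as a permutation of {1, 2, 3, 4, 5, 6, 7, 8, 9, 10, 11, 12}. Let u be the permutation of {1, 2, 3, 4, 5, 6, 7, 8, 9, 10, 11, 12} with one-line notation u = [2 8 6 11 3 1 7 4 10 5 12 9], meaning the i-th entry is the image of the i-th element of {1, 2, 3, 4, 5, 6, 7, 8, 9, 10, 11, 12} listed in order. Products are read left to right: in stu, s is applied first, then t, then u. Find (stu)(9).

10

Chase 9: s(9) = 8; t(8) = 9; u(9) = 10. Hence (stu)(9) = 10.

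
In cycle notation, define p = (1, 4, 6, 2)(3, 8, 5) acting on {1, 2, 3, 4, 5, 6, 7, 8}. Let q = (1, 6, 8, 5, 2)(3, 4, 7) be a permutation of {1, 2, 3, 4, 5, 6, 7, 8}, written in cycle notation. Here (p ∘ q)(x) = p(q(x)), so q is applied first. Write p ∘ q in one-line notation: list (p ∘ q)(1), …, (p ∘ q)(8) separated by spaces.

2 4 6 7 1 5 8 3

(p ∘ q)(x) = p(q(x)). Computing each image: p(q(1)) = p(6) = 2, p(q(2)) = p(1) = 4, p(q(3)) = p(4) = 6, p(q(4)) = p(7) = 7, p(q(5)) = p(2) = 1, p(q(6)) = p(8) = 5, p(q(7)) = p(3) = 8, p(q(8)) = p(5) = 3.
Hence p ∘ q = [2 4 6 7 1 5 8 3].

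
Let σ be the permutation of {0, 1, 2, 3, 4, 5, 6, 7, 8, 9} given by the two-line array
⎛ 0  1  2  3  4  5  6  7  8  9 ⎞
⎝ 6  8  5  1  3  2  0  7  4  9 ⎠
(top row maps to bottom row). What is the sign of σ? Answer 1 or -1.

-1

In disjoint-cycle form the cycle lengths are 4, 2, 2, 1, 1.
A cycle of length ℓ contributes ℓ−1 transpositions, so σ is a product of 3 + 1 + 1 = 5 transpositions — odd.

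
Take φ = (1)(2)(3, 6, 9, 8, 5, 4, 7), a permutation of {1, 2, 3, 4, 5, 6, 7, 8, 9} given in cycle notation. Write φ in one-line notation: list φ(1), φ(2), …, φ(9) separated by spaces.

Reading each image from the cycles: 1→1, 2→2, 3→6, 4→7, 5→4, 6→9, 7→3, 8→5, 9→8.
So the one-line form is 1 2 6 7 4 9 3 5 8.

1 2 6 7 4 9 3 5 8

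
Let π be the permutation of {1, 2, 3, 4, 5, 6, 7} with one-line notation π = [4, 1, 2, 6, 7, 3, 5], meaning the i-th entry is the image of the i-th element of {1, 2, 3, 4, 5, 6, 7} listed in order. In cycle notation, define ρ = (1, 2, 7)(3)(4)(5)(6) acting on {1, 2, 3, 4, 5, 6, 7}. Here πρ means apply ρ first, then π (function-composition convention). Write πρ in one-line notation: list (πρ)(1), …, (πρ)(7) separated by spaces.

(πρ)(x) = π(ρ(x)). Computing each image: π(ρ(1)) = π(2) = 1, π(ρ(2)) = π(7) = 5, π(ρ(3)) = π(3) = 2, π(ρ(4)) = π(4) = 6, π(ρ(5)) = π(5) = 7, π(ρ(6)) = π(6) = 3, π(ρ(7)) = π(1) = 4.
Hence πρ = [1 5 2 6 7 3 4].

1 5 2 6 7 3 4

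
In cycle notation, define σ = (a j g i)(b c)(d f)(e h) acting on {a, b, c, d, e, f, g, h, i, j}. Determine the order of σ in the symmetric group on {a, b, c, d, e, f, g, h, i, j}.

4

The disjoint cycles have lengths 4, 2, 2, 2.
The order of σ is the least common multiple of its cycle lengths: lcm(4, 2, 2, 2) = 4.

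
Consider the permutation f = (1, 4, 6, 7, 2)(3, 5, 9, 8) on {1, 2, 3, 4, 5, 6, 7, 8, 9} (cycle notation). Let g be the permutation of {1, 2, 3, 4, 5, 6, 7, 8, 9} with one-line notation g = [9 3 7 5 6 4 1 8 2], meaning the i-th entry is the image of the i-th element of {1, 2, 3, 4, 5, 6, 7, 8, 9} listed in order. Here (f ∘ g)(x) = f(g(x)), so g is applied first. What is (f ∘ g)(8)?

3

(f ∘ g)(8) = f(g(8)). g(8) = 8, then f(8) = 3. So (f ∘ g)(8) = 3.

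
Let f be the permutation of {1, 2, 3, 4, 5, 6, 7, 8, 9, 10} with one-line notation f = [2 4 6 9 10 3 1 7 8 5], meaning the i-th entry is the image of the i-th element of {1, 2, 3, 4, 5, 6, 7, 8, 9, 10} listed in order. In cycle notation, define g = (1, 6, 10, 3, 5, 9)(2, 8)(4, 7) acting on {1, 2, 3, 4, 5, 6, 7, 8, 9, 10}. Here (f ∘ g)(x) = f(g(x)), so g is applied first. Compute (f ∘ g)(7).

g(7) = 4, then f(4) = 9; composing gives (f ∘ g)(7) = 9.

9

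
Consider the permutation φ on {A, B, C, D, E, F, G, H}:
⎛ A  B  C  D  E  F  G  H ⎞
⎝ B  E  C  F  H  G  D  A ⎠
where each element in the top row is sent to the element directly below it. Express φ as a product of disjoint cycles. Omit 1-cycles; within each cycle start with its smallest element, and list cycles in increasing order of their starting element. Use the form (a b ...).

Start at A and follow images: A → B → E → H → A, giving the cycle (A B E H).
Continuing from each remaining unvisited element yields (A B E H)(D F G).

(A B E H)(D F G)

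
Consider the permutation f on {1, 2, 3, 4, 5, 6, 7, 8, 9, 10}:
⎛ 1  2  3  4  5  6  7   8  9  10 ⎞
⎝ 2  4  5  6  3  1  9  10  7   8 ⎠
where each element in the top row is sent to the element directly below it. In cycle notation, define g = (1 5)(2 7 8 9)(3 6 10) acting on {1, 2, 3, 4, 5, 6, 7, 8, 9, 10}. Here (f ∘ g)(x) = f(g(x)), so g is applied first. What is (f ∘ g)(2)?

g(2) = 7, then f(7) = 9; composing gives (f ∘ g)(2) = 9.

9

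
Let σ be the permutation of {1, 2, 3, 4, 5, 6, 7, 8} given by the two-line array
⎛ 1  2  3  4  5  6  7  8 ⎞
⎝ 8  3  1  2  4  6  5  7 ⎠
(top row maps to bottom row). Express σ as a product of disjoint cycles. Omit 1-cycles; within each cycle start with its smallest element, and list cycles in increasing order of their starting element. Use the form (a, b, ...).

(1, 8, 7, 5, 4, 2, 3)

Start at 1 and follow images: 1 → 8 → 7 → 5 → 4 → 2 → 3 → 1, giving the cycle (1, 8, 7, 5, 4, 2, 3).
Repeating from the next unused element and collecting all non-trivial cycles gives (1, 8, 7, 5, 4, 2, 3).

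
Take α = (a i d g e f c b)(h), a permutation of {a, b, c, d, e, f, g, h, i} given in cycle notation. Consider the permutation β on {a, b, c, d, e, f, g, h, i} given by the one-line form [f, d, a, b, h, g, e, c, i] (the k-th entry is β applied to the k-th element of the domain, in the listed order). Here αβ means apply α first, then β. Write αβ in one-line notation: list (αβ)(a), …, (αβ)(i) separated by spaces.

i f d e g a h c b

For each element, apply α then β: a → i → i; b → a → f; c → b → d; d → g → e; e → f → g; f → c → a; g → e → h; h → h → c; i → d → b.
So αβ in one-line form is i f d e g a h c b.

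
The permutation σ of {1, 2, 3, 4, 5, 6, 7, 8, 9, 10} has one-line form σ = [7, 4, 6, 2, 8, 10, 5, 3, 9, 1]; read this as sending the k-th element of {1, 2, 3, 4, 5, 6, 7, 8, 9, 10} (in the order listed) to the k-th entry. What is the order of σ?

The disjoint-cycle form of σ has cycle lengths 7, 2, 1.
The order of σ is the least common multiple of its cycle lengths: lcm(7, 2) = 14.

14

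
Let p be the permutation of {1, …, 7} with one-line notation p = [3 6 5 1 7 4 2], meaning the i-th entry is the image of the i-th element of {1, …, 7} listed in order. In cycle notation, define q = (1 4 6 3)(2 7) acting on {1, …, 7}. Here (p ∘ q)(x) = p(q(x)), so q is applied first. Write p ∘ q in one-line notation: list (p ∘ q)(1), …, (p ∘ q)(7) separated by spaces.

(p ∘ q)(x) = p(q(x)). Computing each image: p(q(1)) = p(4) = 1, p(q(2)) = p(7) = 2, p(q(3)) = p(1) = 3, p(q(4)) = p(6) = 4, p(q(5)) = p(5) = 7, p(q(6)) = p(3) = 5, p(q(7)) = p(2) = 6.
Hence p ∘ q = [1 2 3 4 7 5 6].

1 2 3 4 7 5 6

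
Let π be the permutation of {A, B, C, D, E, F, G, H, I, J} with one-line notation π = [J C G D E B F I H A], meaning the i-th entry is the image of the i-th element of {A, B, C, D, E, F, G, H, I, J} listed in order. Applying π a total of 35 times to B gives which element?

F

Tracing B → C → … returns to B after 4 steps, so B lies in a 4-cycle (B, C, G, F).
Since the cycle has length 4, π^35 acts on it the same as π^3 (35 mod 4 = 3).
Advancing 3 steps from B: B → C → G → F.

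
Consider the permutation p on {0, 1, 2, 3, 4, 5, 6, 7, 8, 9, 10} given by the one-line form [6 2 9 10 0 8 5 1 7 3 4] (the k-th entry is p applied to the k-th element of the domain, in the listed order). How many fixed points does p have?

0

No element satisfies p(x) = x, so there are 0 fixed points.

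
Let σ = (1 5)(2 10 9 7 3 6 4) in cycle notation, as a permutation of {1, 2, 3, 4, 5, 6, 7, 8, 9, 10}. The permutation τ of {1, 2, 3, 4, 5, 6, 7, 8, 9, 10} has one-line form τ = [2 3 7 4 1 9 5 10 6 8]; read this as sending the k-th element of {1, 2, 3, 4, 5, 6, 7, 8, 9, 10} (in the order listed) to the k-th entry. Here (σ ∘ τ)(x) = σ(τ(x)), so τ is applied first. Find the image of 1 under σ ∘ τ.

First apply τ: τ(1) = 2, then σ(2) = 10. Thus (σ ∘ τ)(1) = 10.

10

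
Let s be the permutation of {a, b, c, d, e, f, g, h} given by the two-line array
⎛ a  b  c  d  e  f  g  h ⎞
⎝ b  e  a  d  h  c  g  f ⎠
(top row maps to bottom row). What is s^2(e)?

Tracing e → h → … returns to e after 6 steps, so e lies in a 6-cycle (a b e h f c).
Advancing 2 steps from e: e → h → f.

f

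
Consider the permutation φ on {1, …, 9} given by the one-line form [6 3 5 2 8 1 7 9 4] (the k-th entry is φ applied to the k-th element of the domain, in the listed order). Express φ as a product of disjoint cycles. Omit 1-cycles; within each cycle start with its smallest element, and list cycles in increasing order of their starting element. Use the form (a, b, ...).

From 1: 1 → 6 → 1, closing the cycle (1, 6).
Repeating from the next unused element and collecting all non-trivial cycles gives (1, 6)(2, 3, 5, 8, 9, 4).

(1, 6)(2, 3, 5, 8, 9, 4)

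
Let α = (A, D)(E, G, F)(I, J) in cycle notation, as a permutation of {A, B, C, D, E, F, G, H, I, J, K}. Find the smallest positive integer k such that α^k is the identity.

6

The cycle type of α is (3, 2, 2, 1, 1, 1, 1).
Since disjoint cycles commute, ord(α) = lcm(3, 2, 2) = 6.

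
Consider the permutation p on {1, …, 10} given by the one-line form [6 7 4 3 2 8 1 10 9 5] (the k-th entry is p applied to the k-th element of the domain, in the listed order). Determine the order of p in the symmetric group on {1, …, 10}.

14

Decomposing into disjoint cycles gives cycle lengths 7, 2, 1.
The order of p is the least common multiple of its cycle lengths: lcm(7, 2) = 14.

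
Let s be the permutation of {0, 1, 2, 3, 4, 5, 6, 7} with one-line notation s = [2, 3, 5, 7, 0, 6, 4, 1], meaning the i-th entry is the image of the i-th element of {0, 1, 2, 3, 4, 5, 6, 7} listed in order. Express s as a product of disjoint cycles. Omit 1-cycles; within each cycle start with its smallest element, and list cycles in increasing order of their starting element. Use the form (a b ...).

Iterating s from 0 gives 0 → 2 → 5 → 6 → 4 → 0; that is the 5-cycle (0 2 5 6 4).
Repeating from the next unused element and collecting all non-trivial cycles gives (0 2 5 6 4)(1 3 7).

(0 2 5 6 4)(1 3 7)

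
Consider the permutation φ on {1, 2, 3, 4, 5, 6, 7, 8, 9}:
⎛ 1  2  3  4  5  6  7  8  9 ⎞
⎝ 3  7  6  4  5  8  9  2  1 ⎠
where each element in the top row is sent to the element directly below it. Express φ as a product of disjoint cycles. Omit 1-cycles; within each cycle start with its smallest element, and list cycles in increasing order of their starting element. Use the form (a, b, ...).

Start at 1 and follow images: 1 → 3 → 6 → 8 → 2 → 7 → 9 → 1, giving the cycle (1, 3, 6, 8, 2, 7, 9).
Repeating from the next unused element and collecting all non-trivial cycles gives (1, 3, 6, 8, 2, 7, 9).

(1, 3, 6, 8, 2, 7, 9)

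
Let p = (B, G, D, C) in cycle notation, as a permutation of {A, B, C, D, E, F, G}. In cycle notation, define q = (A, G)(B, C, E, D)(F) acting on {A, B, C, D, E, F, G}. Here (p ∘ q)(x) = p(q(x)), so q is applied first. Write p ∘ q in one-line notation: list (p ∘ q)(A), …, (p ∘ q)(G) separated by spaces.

For each element, apply q then p: A → G → D; B → C → B; C → E → E; D → B → G; E → D → C; F → F → F; G → A → A.
Collecting the images, p ∘ q = [D B E G C F A].

D B E G C F A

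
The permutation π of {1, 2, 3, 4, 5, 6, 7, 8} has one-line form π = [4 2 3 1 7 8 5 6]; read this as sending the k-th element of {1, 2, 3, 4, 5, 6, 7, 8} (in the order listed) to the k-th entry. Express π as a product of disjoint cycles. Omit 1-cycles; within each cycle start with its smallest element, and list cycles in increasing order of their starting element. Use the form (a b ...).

From 1: 1 → 4 → 1, closing the cycle (1 4).
Continuing from each remaining unvisited element yields (1 4)(5 7)(6 8).

(1 4)(5 7)(6 8)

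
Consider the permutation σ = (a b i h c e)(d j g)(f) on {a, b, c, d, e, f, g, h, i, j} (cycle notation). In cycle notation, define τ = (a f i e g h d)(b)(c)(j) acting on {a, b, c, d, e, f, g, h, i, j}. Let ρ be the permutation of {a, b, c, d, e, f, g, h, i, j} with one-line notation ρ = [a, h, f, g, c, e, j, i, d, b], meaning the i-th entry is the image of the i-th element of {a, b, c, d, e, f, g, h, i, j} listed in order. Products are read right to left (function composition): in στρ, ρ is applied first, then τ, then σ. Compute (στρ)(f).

d

Chase f: ρ(f) = e; τ(e) = g; σ(g) = d. Hence (στρ)(f) = d.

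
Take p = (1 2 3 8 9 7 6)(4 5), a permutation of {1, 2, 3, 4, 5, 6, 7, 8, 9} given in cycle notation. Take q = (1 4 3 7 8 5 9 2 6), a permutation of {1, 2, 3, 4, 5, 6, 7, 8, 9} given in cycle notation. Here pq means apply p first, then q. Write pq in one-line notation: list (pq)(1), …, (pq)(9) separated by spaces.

For each element, apply p then q: 1 → 2 → 6; 2 → 3 → 7; 3 → 8 → 5; 4 → 5 → 9; 5 → 4 → 3; 6 → 1 → 4; 7 → 6 → 1; 8 → 9 → 2; 9 → 7 → 8.
So pq in one-line form is 6 7 5 9 3 4 1 2 8.

6 7 5 9 3 4 1 2 8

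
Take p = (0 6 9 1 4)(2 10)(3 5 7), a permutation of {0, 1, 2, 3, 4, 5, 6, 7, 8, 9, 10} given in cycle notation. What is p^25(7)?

7 lies in the 3-cycle (3 5 7).
Powers repeat with period 3 on this cycle, and 25 mod 3 = 1, so p^25(7) = p^1(7).
Stepping 1 place around the cycle: 7 → 3.

3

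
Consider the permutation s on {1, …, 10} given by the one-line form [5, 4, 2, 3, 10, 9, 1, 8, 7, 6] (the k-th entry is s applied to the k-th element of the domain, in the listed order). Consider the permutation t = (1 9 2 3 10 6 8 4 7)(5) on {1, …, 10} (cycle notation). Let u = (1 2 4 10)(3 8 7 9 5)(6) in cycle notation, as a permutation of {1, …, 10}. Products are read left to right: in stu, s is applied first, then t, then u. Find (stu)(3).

8

(stu)(3) = u(t(s(3))). s(3) = 2, then t(2) = 3, then u(3) = 8, so the result is 8.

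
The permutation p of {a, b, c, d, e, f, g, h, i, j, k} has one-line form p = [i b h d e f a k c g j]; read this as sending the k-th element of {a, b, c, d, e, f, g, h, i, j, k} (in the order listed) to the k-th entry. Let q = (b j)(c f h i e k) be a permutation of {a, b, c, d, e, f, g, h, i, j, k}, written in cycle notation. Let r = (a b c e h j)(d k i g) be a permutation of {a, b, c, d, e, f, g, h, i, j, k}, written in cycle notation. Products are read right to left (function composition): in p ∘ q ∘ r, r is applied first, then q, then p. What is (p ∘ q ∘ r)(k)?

Chase k: r(k) = i; q(i) = e; p(e) = e. Hence (p ∘ q ∘ r)(k) = e.

e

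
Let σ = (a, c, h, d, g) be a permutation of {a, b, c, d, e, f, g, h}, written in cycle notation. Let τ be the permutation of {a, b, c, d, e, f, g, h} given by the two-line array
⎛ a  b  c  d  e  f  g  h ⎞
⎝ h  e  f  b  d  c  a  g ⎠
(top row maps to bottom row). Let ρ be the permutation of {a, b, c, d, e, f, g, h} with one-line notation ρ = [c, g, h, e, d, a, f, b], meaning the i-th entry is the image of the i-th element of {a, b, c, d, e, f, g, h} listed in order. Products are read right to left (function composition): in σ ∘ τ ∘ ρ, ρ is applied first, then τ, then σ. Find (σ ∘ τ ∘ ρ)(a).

Chase a: ρ(a) = c; τ(c) = f; σ(f) = f. Hence (σ ∘ τ ∘ ρ)(a) = f.

f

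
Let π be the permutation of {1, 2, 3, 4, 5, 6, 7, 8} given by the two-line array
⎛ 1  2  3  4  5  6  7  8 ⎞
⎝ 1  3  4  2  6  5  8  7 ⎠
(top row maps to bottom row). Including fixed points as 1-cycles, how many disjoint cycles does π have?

4

The cycle decomposition is (1)(2, 3, 4)(5, 6)(7, 8), which has 4 cycles (counting 1-cycles).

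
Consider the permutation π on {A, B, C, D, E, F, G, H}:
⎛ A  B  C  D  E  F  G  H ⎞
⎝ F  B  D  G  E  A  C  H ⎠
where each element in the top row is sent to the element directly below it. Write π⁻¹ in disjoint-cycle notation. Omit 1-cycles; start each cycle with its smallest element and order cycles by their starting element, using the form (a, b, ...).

The cycle decomposition of π is (A, F)(C, D, G).
Reversing each cycle (and rotating so the smallest element leads) gives π⁻¹ = (A, F)(C, G, D).

(A, F)(C, G, D)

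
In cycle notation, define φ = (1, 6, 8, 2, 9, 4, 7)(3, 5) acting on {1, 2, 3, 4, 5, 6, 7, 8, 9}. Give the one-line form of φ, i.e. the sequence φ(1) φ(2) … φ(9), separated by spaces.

Each element maps to the next entry in its cycle (wrapping to the front): 1→6, 2→9, 3→5, 4→7, 5→3, 6→8, 7→1, 8→2, 9→4.
So the one-line form is 6 9 5 7 3 8 1 2 4.

6 9 5 7 3 8 1 2 4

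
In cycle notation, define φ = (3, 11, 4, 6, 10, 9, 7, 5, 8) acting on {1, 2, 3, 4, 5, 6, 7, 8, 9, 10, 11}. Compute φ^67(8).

8 lies in the 9-cycle (3, 11, 4, 6, 10, 9, 7, 5, 8).
On a 9-cycle, φ^9 is the identity, so φ^67 = φ^4 there (67 ≡ 4 mod 9).
Advancing 4 steps from 8: 8 → 3 → 11 → 4 → 6.

6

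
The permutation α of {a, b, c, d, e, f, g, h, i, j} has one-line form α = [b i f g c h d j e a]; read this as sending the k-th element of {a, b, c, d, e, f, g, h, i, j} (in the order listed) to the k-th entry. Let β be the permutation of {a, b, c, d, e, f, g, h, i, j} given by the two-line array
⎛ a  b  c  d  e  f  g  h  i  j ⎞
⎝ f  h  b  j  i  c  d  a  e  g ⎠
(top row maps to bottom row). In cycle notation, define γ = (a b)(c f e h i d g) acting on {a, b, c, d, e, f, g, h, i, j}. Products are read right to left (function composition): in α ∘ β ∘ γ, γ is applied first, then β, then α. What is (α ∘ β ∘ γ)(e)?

(α ∘ β ∘ γ)(e) = α(β(γ(e))). γ(e) = h, then β(h) = a, then α(a) = b, so the result is b.

b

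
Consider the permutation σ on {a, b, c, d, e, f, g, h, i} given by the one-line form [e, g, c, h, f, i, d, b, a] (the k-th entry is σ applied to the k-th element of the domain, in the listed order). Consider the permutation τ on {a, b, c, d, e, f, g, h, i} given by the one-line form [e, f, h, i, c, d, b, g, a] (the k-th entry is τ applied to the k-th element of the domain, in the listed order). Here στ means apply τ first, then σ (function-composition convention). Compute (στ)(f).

(στ)(f) = σ(τ(f)). τ(f) = d, then σ(d) = h. So (στ)(f) = h.

h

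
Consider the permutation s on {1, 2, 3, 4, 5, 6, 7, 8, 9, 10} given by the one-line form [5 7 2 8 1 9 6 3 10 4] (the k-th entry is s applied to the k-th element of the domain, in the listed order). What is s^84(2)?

10

Tracing 2 → 7 → … returns to 2 after 8 steps, so 2 lies in an 8-cycle (2 7 6 9 10 4 8 3).
On an 8-cycle, s^8 is the identity, so s^84 = s^4 there (84 ≡ 4 mod 8).
Advancing 4 steps from 2: 2 → 7 → 6 → 9 → 10.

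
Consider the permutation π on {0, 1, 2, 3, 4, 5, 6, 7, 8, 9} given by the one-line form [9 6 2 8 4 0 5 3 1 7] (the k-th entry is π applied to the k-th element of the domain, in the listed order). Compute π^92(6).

7

Tracing 6 → 5 → … returns to 6 after 8 steps, so 6 lies in an 8-cycle (0, 9, 7, 3, 8, 1, 6, 5).
Powers repeat with period 8 on this cycle, and 92 mod 8 = 4, so π^92(6) = π^4(6).
Stepping 4 places around the cycle: 6 → 5 → 0 → 9 → 7.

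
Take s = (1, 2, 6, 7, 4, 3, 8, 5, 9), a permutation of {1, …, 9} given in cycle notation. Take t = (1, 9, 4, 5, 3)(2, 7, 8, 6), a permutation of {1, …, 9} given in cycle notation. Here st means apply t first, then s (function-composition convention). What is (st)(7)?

5

(st)(7) = s(t(7)). t(7) = 8, then s(8) = 5. So (st)(7) = 5.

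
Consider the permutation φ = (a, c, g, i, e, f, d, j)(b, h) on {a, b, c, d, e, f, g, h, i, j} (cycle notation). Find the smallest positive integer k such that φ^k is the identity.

The disjoint cycles have lengths 8, 2.
Since disjoint cycles commute, ord(φ) = lcm(8, 2) = 8.

8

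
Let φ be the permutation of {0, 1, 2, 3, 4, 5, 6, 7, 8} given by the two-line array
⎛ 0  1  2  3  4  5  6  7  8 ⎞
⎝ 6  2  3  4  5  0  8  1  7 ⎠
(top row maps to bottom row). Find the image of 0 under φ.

6

The entry below 0 in the array is 6, so φ(0) = 6.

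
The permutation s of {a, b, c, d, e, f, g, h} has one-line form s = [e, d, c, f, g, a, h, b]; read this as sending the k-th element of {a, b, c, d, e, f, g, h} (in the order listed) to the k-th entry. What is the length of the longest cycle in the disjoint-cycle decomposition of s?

7

Decomposing into disjoint cycles gives (a e g h b d f); the longest has length 7.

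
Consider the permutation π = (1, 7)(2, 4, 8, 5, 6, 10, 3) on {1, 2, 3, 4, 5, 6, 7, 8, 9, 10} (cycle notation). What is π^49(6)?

6 lies in the 7-cycle (2, 4, 8, 5, 6, 10, 3).
Since the cycle has length 7, π^49 acts on it the same as π^0 (49 mod 7 = 0).
So π^49(6) = 6.

6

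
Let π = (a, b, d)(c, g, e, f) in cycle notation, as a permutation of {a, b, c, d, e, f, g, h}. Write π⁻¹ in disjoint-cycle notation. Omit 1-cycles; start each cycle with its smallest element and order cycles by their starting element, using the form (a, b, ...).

(a, d, b)(c, f, e, g)

Inverting a permutation written in cycle notation just reverses the order within every cycle.
After reversing and putting each cycle's least element first, π⁻¹ = (a, d, b)(c, f, e, g).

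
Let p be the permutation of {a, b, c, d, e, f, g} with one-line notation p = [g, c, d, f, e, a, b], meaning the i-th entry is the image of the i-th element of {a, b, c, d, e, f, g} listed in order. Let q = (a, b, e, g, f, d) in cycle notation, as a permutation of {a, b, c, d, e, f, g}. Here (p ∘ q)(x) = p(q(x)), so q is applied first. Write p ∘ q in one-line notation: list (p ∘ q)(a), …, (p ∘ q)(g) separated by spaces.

For each element, apply q then p: a → b → c; b → e → e; c → c → d; d → a → g; e → g → b; f → d → f; g → f → a.
Collecting the images, p ∘ q = [c e d g b f a].

c e d g b f a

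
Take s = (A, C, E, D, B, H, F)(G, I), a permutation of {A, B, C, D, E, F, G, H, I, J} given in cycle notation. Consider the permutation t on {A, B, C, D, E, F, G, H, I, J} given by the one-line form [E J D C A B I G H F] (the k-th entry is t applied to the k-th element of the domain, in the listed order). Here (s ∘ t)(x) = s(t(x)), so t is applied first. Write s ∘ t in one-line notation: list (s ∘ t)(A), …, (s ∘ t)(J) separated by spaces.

Chase each element through t then s: A → E → D; B → J → J; C → D → B; D → C → E; E → A → C; F → B → H; G → I → G; H → G → I; I → H → F; J → F → A.
So s ∘ t in one-line form is D J B E C H G I F A.

D J B E C H G I F A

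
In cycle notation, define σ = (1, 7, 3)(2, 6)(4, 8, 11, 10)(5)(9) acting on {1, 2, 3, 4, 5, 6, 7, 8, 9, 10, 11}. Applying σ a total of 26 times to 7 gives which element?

1

7 lies in the 3-cycle (1, 7, 3).
Since the cycle has length 3, σ^26 acts on it the same as σ^2 (26 mod 3 = 2).
Stepping 2 places around the cycle: 7 → 3 → 1.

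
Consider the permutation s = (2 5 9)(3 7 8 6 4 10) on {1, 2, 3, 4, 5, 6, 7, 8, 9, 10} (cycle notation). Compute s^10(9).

2

9 lies in the 3-cycle (2 5 9).
Since the cycle has length 3, s^10 acts on it the same as s^1 (10 mod 3 = 1).
Stepping 1 place around the cycle: 9 → 2.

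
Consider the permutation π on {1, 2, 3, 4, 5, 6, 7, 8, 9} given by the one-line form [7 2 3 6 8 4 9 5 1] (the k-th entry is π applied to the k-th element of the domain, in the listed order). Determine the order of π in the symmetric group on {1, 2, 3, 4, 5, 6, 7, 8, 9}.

Writing π as disjoint cycles, the cycle lengths are 3, 2, 2, 1, 1.
Since disjoint cycles commute, ord(π) = lcm(3, 2, 2) = 6.

6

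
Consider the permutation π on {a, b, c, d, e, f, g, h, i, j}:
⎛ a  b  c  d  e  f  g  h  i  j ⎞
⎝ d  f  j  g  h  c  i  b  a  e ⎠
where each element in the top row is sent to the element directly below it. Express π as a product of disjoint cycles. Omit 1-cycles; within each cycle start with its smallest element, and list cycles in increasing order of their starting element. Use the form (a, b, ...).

Iterating π from a gives a → d → g → i → a; that is the 4-cycle (a, d, g, i).
Repeating from the next unused element and collecting all non-trivial cycles gives (a, d, g, i)(b, f, c, j, e, h).

(a, d, g, i)(b, f, c, j, e, h)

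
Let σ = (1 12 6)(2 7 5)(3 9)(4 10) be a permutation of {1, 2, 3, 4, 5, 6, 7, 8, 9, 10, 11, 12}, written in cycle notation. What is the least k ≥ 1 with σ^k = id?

The disjoint cycles have lengths 3, 3, 2, 2, 1, 1.
The order is lcm(3, 3, 2, 2) = 6.

6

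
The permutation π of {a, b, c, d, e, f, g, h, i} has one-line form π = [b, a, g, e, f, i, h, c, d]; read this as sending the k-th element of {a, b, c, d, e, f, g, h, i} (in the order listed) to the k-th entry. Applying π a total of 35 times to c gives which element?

Tracing c → g → … returns to c after 3 steps, so c lies in a 3-cycle (c, g, h).
Since the cycle has length 3, π^35 acts on it the same as π^2 (35 mod 3 = 2).
Stepping 2 places around the cycle: c → g → h.

h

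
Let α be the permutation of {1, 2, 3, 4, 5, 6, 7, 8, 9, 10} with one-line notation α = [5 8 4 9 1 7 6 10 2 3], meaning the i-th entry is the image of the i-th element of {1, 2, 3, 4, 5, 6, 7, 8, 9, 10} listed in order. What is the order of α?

6

The disjoint-cycle form of α has cycle lengths 6, 2, 2.
The order is lcm(6, 2, 2) = 6.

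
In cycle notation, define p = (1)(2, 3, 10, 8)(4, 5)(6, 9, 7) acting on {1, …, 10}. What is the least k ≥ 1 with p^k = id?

The disjoint cycles have lengths 4, 3, 2, 1.
Since disjoint cycles commute, ord(p) = lcm(4, 3, 2) = 12.

12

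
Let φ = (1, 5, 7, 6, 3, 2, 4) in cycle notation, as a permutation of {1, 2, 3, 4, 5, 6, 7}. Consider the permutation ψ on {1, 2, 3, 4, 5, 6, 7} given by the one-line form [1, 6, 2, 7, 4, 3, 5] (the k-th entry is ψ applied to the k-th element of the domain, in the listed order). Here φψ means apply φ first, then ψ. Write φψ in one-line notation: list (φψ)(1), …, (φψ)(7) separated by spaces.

(φψ)(x) = ψ(φ(x)). Computing each image: ψ(φ(1)) = ψ(5) = 4, ψ(φ(2)) = ψ(4) = 7, ψ(φ(3)) = ψ(2) = 6, ψ(φ(4)) = ψ(1) = 1, ψ(φ(5)) = ψ(7) = 5, ψ(φ(6)) = ψ(3) = 2, ψ(φ(7)) = ψ(6) = 3.
Hence φψ = [4 7 6 1 5 2 3].

4 7 6 1 5 2 3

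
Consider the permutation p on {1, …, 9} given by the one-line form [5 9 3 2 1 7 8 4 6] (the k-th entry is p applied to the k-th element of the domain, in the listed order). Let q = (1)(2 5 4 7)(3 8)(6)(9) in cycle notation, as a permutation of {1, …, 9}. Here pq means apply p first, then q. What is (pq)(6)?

p(6) = 7, then q(7) = 2; composing gives (pq)(6) = 2.

2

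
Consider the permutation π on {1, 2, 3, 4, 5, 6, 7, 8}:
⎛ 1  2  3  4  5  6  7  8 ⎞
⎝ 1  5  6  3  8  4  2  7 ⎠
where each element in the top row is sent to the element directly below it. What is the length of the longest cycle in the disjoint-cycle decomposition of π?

Decomposing into disjoint cycles gives (2 5 8 7)(3 6 4); the longest has length 4.

4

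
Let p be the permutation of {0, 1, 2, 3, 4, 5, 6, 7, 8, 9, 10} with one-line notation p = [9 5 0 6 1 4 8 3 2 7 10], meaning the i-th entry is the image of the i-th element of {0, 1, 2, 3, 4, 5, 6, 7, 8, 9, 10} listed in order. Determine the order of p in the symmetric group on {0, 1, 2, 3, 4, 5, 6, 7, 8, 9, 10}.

Writing p as disjoint cycles, the cycle lengths are 7, 3, 1.
Since disjoint cycles commute, ord(p) = lcm(7, 3) = 21.

21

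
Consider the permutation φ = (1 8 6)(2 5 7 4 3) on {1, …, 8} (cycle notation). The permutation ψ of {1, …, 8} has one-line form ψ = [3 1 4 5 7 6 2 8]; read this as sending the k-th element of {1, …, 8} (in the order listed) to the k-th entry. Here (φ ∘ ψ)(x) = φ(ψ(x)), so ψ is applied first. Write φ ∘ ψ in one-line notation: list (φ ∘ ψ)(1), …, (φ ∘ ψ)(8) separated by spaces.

Chase each element through ψ then φ: 1 → 3 → 2; 2 → 1 → 8; 3 → 4 → 3; 4 → 5 → 7; 5 → 7 → 4; 6 → 6 → 1; 7 → 2 → 5; 8 → 8 → 6.
So φ ∘ ψ in one-line form is 2 8 3 7 4 1 5 6.

2 8 3 7 4 1 5 6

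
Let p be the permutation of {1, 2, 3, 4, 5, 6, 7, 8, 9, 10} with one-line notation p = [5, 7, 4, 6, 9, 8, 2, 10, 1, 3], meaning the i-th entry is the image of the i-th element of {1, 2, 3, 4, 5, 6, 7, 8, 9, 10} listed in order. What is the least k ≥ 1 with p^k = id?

Decomposing into disjoint cycles gives cycle lengths 5, 3, 2.
The order is lcm(5, 3, 2) = 30.

30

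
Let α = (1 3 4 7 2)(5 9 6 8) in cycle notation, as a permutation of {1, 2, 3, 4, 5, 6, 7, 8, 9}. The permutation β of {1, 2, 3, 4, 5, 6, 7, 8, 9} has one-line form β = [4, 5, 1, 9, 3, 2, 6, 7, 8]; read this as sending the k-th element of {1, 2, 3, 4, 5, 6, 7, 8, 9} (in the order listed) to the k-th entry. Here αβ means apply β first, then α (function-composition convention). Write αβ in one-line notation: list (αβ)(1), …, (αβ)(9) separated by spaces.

7 9 3 6 4 1 8 2 5

For each element, apply β then α: 1 → 4 → 7; 2 → 5 → 9; 3 → 1 → 3; 4 → 9 → 6; 5 → 3 → 4; 6 → 2 → 1; 7 → 6 → 8; 8 → 7 → 2; 9 → 8 → 5.
Collecting the images, αβ = [7 9 3 6 4 1 8 2 5].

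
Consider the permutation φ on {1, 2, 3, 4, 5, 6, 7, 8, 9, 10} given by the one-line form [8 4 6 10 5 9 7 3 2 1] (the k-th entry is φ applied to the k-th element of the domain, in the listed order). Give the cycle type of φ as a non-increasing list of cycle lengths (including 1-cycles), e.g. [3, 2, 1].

[8, 1, 1]

The disjoint cycles are (1, 8, 3, 6, 9, 2, 4, 10)(5)(7), with lengths 8, 1, 1 in non-increasing order.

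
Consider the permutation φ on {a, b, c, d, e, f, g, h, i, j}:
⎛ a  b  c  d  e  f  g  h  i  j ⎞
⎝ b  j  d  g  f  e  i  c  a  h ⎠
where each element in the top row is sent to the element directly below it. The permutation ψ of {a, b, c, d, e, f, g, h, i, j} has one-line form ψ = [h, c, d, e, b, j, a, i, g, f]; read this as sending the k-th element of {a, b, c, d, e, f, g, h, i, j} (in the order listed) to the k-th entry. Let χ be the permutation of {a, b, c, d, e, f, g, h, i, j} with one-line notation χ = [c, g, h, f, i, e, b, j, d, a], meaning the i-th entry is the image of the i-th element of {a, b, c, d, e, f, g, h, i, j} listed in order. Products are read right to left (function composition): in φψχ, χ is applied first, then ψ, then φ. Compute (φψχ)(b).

Chase b: χ(b) = g; ψ(g) = a; φ(a) = b. Hence (φψχ)(b) = b.

b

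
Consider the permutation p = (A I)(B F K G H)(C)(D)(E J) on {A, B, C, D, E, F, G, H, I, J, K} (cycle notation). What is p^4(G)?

G lies in the 5-cycle (B F K G H).
Stepping 4 places around the cycle: G → H → B → F → K.

K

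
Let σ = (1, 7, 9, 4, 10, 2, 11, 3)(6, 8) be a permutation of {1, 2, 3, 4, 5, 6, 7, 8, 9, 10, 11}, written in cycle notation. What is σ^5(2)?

2 lies in the 8-cycle (1, 7, 9, 4, 10, 2, 11, 3).
Advancing 5 steps from 2: 2 → 11 → 3 → 1 → 7 → 9.

9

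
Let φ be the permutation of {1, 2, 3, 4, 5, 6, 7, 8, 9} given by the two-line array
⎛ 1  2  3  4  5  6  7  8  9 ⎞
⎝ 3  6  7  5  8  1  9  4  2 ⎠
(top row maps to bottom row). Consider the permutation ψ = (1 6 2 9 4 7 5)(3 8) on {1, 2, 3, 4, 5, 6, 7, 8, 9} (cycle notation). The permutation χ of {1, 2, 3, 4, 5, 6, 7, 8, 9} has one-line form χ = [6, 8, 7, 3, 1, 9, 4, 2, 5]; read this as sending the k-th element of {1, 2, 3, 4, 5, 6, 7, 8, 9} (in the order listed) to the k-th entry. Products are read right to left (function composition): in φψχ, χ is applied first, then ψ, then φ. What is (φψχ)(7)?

(φψχ)(7) = φ(ψ(χ(7))). χ(7) = 4, then ψ(4) = 7, then φ(7) = 9, so the result is 9.

9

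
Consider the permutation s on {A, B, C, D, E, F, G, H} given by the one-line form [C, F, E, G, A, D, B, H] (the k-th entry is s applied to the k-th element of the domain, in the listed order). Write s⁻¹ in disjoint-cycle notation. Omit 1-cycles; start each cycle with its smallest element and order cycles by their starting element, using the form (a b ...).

First write s in disjoint cycles: (A C E)(B F D G).
Reversing each cycle (and rotating so the smallest element leads) gives s⁻¹ = (A E C)(B G D F).

(A E C)(B G D F)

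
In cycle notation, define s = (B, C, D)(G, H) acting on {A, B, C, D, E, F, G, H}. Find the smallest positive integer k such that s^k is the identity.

The cycle type of s is (3, 2, 1, 1, 1).
The order of s is the least common multiple of its cycle lengths: lcm(3, 2) = 6.

6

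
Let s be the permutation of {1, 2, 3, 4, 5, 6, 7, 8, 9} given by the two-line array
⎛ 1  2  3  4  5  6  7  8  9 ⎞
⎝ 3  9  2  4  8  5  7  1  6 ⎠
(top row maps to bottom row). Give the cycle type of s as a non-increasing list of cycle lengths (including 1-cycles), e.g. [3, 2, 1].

[7, 1, 1]

The disjoint cycles are (1, 3, 2, 9, 6, 5, 8)(4)(7), with lengths 7, 1, 1 in non-increasing order.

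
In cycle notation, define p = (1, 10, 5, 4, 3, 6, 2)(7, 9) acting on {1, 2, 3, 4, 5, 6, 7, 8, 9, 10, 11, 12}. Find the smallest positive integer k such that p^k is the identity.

14

The disjoint cycles have lengths 7, 2, 1, 1, 1.
Since disjoint cycles commute, ord(p) = lcm(7, 2) = 14.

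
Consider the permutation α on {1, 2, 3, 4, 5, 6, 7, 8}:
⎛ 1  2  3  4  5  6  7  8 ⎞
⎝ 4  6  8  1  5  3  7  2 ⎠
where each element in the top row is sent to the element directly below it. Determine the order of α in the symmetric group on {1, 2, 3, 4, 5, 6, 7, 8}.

4

Decomposing into disjoint cycles gives cycle lengths 4, 2, 1, 1.
The order is lcm(4, 2) = 4.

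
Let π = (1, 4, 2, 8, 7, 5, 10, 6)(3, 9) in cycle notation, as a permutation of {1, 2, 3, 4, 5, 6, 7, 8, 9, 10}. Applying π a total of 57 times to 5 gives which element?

10

5 lies in the 8-cycle (1, 4, 2, 8, 7, 5, 10, 6).
Powers repeat with period 8 on this cycle, and 57 mod 8 = 1, so π^57(5) = π^1(5).
Stepping 1 place around the cycle: 5 → 10.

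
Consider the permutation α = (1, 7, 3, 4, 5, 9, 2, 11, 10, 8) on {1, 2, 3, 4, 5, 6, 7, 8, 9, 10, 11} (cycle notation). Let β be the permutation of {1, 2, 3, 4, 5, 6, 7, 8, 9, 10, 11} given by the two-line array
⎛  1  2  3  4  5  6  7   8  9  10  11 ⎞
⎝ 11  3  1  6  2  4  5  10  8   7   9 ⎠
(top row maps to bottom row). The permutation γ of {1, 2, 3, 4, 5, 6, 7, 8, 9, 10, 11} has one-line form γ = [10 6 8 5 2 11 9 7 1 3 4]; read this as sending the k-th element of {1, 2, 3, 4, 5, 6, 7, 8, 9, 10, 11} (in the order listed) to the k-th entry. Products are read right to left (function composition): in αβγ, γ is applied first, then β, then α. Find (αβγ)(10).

(αβγ)(10) = α(β(γ(10))). γ(10) = 3, then β(3) = 1, then α(1) = 7, so the result is 7.

7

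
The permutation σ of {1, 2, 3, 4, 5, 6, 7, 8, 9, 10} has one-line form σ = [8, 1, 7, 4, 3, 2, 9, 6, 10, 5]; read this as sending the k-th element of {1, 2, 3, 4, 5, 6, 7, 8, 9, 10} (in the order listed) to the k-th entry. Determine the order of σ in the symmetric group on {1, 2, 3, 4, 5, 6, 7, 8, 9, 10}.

Decomposing into disjoint cycles gives cycle lengths 5, 4, 1.
The order of σ is the least common multiple of its cycle lengths: lcm(5, 4) = 20.

20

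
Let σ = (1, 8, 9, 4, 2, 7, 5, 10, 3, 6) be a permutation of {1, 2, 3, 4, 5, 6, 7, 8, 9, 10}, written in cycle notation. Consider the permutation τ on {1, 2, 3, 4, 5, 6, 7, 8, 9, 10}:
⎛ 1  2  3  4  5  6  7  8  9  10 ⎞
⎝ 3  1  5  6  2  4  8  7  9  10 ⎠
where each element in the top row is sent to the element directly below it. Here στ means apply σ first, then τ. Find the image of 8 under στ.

First apply σ: σ(8) = 9, then τ(9) = 9. Thus (στ)(8) = 9.

9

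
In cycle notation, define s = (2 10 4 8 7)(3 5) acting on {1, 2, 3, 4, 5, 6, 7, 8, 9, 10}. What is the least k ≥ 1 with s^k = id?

The cycle type of s is (5, 2, 1, 1, 1).
The order is lcm(5, 2) = 10.

10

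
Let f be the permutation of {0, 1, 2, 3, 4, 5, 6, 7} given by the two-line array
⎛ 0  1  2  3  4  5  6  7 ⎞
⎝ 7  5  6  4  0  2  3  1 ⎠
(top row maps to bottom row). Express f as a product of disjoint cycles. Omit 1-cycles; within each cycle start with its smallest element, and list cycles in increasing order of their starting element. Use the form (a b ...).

Iterating f from 0 gives 0 → 7 → 1 → 5 → 2 → 6 → 3 → 4 → 0; that is the 8-cycle (0 7 1 5 2 6 3 4).
Repeating from the next unused element and collecting all non-trivial cycles gives (0 7 1 5 2 6 3 4).

(0 7 1 5 2 6 3 4)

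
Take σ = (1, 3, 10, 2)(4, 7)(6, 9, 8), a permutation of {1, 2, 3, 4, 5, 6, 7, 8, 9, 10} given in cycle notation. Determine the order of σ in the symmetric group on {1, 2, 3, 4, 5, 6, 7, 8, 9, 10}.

12

The disjoint cycles have lengths 4, 3, 2, 1.
The order of σ is the least common multiple of its cycle lengths: lcm(4, 3, 2) = 12.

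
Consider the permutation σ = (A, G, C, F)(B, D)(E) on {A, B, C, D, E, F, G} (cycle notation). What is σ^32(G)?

G

G lies in the 4-cycle (A, G, C, F).
Powers repeat with period 4 on this cycle, and 32 mod 4 = 0, so σ^32(G) = σ^0(G).
So σ^32(G) = G.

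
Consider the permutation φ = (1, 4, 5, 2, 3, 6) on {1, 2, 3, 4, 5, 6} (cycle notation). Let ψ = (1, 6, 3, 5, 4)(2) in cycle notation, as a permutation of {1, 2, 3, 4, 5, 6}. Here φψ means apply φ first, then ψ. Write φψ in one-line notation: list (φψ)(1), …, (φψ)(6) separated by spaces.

1 5 3 4 2 6

(φψ)(x) = ψ(φ(x)). Computing each image: ψ(φ(1)) = ψ(4) = 1, ψ(φ(2)) = ψ(3) = 5, ψ(φ(3)) = ψ(6) = 3, ψ(φ(4)) = ψ(5) = 4, ψ(φ(5)) = ψ(2) = 2, ψ(φ(6)) = ψ(1) = 6.
Hence φψ = [1 5 3 4 2 6].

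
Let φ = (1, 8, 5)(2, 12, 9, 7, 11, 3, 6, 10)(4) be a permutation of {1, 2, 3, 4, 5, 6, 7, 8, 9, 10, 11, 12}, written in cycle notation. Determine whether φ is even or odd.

odd

The cycle lengths are 8, 3, 1.
A cycle is odd iff its length is even; φ has 1 even-length cycle, so sgn(φ) = (−1)^1 and φ is odd.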